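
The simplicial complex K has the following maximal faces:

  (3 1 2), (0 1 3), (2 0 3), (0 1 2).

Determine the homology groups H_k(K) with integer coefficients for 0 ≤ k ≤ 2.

We work with the vertex ordering 0 < 1 < 2 < 3. The simplices of K, each written with vertices in increasing order, are:

  0-simplices (4): [0], [1], [2], [3]
  1-simplices (6): [0,1], [0,2], [0,3], [1,2], [1,3], [2,3]
  2-simplices (4): [0,1,2], [0,1,3], [0,2,3], [1,2,3]

Hence C_0 ≅ Z^4, C_1 ≅ Z^6, C_2 ≅ Z^4.

Boundary ∂_1: C_1 → C_0 sends each edge [p,q] (with p < q) to q − p. For instance
  ∂[1,2] = [2] − [1].
As a 4×6 matrix over Z this has rank 3, with invariant factors (1,1,1).

The boundary map ∂_2: C_2 → C_1 maps a triangle to the signed sum of its edges. For instance
  ∂[1,2,3] = [2,3] − [1,3] + [1,2],
  ∂[0,1,2] = [1,2] − [0,2] + [0,1].
As a 6×4 matrix over Z this has rank 3, with invariant factors (1,1,1).

Computing H_k = (kernel of ∂_k) / (image of ∂_{k+1}):

  H_0: rank C_0 − rank ∂_1 = 4 − 3 = 1, and the invariant factors of ∂_1 are all 1, so H_0 = Z.
  H_1: rank ker ∂_1 − rank ∂_2 = (6 − 3) − 3 = 0, and the invariant factors of ∂_2 are all 1, so H_1 = 0.
  H_2: rank ker ∂_2 − rank ∂_3 = (4 − 3) − 0 = 1, and there is no ∂_3, so H_2 = Z.

H_0 = Z,  H_1 = 0,  H_2 = Z.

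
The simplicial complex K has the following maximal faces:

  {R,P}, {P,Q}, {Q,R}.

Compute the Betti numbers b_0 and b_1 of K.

Order the vertices as P < Q < R. Listing each simplex with vertices in this order, K has dimension 1 with simplices:

  0-simplices (3): P, Q, R
  1-simplices (3): PQ, PR, QR

Hence C_0 ≅ Z^3, C_1 ≅ Z^3.

∂_1: C_1 → C_0 is given by ∂[p,q] = [q] − [p].
As a 3×3 matrix over Z this has rank 2, with invariant factors (1,1).

Computing H_k = (kernel of ∂_k) / (image of ∂_{k+1}):

  H_0: rank C_0 − rank ∂_1 = 3 − 2 = 1, and the invariant factors of ∂_1 are all 1, so H_0 = Z.
  H_1: rank ker ∂_1 − rank ∂_2 = (3 − 2) − 0 = 1, and there is no ∂_2, so H_1 = Z.

Hence the Betti numbers are b_0 = 1, b_1 = 1.

b_0 = 1, b_1 = 1.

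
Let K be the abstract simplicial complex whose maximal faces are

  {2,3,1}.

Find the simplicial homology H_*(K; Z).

We work with the vertex ordering 1 < 2 < 3. The simplices of K, each written with vertices in increasing order, are:

  0-simplices (3): [1], [2], [3]
  1-simplices (3): [1,2], [1,3], [2,3]
  2-simplices (1): [1,2,3]

so the chain groups are C_0 ≅ Z^3, C_1 ≅ Z^3, C_2 ≅ Z^1.

Boundary ∂_1: C_1 → C_0 maps an edge to its endpoints' difference, ∂[p,q] = q − p. For instance
  ∂[1,3] = [3] − [1].
This gives a 3×3 integer matrix of rank 2; reducing to Smith normal form yields diagonal entries (1,1).

∂_2: C_2 → C_1 maps a triangle to the signed sum of its edges. For instance
  ∂[1,2,3] = [2,3] − [1,3] + [1,2].
The 3×1 boundary matrix has rank 1 and Smith normal form diag(1).

Reading off H_k = ker ∂_k / im ∂_{k+1}:

  H_0: rank C_0 − rank ∂_1 = 3 − 2 = 1, and the invariant factors of ∂_1 are all 1, so H_0 ≅ Z.
  H_1: rank ker ∂_1 − rank ∂_2 = (3 − 2) − 1 = 0, and the invariant factors of ∂_2 are all 1, so H_1 ≅ 0.
  H_2: rank ker ∂_2 − rank ∂_3 = (1 − 1) − 0 = 0, and there is no ∂_3, so H_2 ≅ 0.

As a check, the Euler characteristic is 3 − 3 + 1 = 1, which agrees with 1 − 0 + 0 = 1.

H_0 ≅ Z,  H_1 = 0,  H_2 = 0.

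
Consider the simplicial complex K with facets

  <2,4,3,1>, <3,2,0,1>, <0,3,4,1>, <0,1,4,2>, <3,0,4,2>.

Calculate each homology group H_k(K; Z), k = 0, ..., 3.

Take the total order 0 < 1 < 2 < 3 < 4 on the vertex set. Then K (dimension 3) consists of the simplices:

  0-simplices (5): [0], [1], [2], [3], [4]
  1-simplices (10): [0,1], [0,2], [0,3], [0,4], [1,2], [1,3], [1,4], [2,3], [2,4], [3,4]
  2-simplices (10): [0,1,2], [0,1,3], [0,1,4], [0,2,3], [0,2,4], [0,3,4], [1,2,3], [1,2,4], [1,3,4], [2,3,4]
  3-simplices (5): [0,1,2,3], [0,1,2,4], [0,1,3,4], [0,2,3,4], [1,2,3,4]

Hence C_0 ≅ Z^5, C_1 ≅ Z^10, C_2 ≅ Z^10, C_3 ≅ Z^5.

The boundary map ∂_1: C_1 → C_0 maps an edge to its endpoints' difference, ∂[p,q] = q − p. For instance
  ∂[1,2] = [2] − [1].
The 5×10 boundary matrix has rank 4 and Smith normal form diag(1,1,1,1).

The boundary map ∂_2: C_2 → C_1 maps a triangle to the signed sum of its edges. For instance
  ∂[1,2,3] = [2,3] − [1,3] + [1,2],
  ∂[0,2,3] = [2,3] − [0,3] + [0,2].
The resulting 10×10 matrix has rank 6, and its Smith normal form has invariant factors (1,1,1,1,1,1).

∂_3: C_3 → C_2 sends each 3-simplex σ to the alternating sum Σ_i (−1)^i (σ with its i-th vertex removed). For instance
  ∂[0,1,2,4] = [1,2,4] − [0,2,4] + [0,1,4] − [0,1,2],
  ∂[0,1,3,4] = [1,3,4] − [0,3,4] + [0,1,4] − [0,1,3].
The resulting 10×5 matrix has rank 4, and its Smith normal form has invariant factors (1,1,1,1).

Computing H_k = (kernel of ∂_k) / (image of ∂_{k+1}):

  H_0: rank C_0 − rank ∂_1 = 5 − 4 = 1, and the invariant factors of ∂_1 are all 1, so H_0 = Z.
  H_1: rank ker ∂_1 − rank ∂_2 = (10 − 4) − 6 = 0, and the invariant factors of ∂_2 are all 1, so H_1 = 0.
  H_2: rank ker ∂_2 − rank ∂_3 = (10 − 6) − 4 = 0, and the invariant factors of ∂_3 are all 1, so H_2 = 0.
  H_3: rank ker ∂_3 − rank ∂_4 = (5 − 4) − 0 = 1, and there is no ∂_4, so H_3 = Z.

H_0 = Z,  H_1 = 0,  H_2 = 0,  H_3 = Z.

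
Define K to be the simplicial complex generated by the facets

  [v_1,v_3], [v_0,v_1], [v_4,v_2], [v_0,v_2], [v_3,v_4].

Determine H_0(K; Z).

We work with the vertex ordering v_0 < v_1 < v_2 < v_3 < v_4. The simplices of K, each written with vertices in increasing order, are:

  0-simplices (5): [v_0], [v_1], [v_2], [v_3], [v_4]
  1-simplices (5): [v_0,v_1], [v_0,v_2], [v_1,v_3], [v_2,v_4], [v_3,v_4]

giving chain groups C_0 ≅ Z^5, C_1 ≅ Z^5.

The boundary map ∂_1: C_1 → C_0 maps an edge to its endpoints' difference, ∂[p,q] = q − p.
The 5×5 boundary matrix has rank 4 and Smith normal form diag(1,1,1,1).

Reading off H_k = ker ∂_k / im ∂_{k+1}:

  H_0: rank C_0 − rank ∂_1 = 5 − 4 = 1, and the invariant factors of ∂_1 are all 1, so H_0 ≅ Z.

H_0 ≅ Z.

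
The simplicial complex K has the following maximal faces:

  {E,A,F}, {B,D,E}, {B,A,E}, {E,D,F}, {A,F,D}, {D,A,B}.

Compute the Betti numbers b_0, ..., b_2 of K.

b_0 = 1, b_1 = 0, b_2 = 1.

We work with the vertex ordering A < B < D < E < F. The simplices of K, each written with vertices in increasing order, are:

  0-simplices (5): A, B, D, E, F
  1-simplices (9): AB, AD, AE, AF, BD, BE, DE, DF, EF
  2-simplices (6): ABD, ABE, ADF, AEF, BDE, DEF

giving chain groups C_0 ≅ Z^5, C_1 ≅ Z^9, C_2 ≅ Z^6.

∂_1: C_1 → C_0 is given by ∂[p,q] = [q] − [p]. For instance
  ∂AE = E − A.
As a 5×9 matrix over Z this has rank 4, with invariant factors (1,1,1,1).

The boundary map ∂_2: C_2 → C_1 acts by ∂[p,q,r] = [q,r] − [p,r] + [p,q]. For instance
  ∂DEF = EF − DF + DE,
  ∂AEF = EF − AF + AE.
As a 9×6 matrix over Z this has rank 5, with invariant factors (1,1,1,1,1).

Computing H_k = (kernel of ∂_k) / (image of ∂_{k+1}):

  H_0: rank C_0 − rank ∂_1 = 5 − 4 = 1, and the invariant factors of ∂_1 are all 1, so H_0 ≅ Z.
  H_1: rank ker ∂_1 − rank ∂_2 = (9 − 4) − 5 = 0, and the invariant factors of ∂_2 are all 1, so H_1 ≅ 0.
  H_2: rank ker ∂_2 − rank ∂_3 = (6 − 5) − 0 = 1, and there is no ∂_3, so H_2 ≅ Z.

Hence the Betti numbers are b_0 = 1, b_1 = 0, b_2 = 1.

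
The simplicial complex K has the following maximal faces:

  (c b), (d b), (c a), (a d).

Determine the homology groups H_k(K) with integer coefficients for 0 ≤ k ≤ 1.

H_0 = Z,  H_1 = Z.

Take the total order a < b < c < d on the vertex set. Then K (dimension 1) consists of the simplices:

  0-simplices (4): a, b, c, d
  1-simplices (4): ac, ad, bc, bd

giving chain groups C_0 ≅ Z^4, C_1 ≅ Z^4.

The boundary map ∂_1: C_1 → C_0 sends each edge [p,q] (with p < q) to q − p.
The 4×4 boundary matrix has rank 3 and Smith normal form diag(1,1,1).

Computing H_k = (kernel of ∂_k) / (image of ∂_{k+1}):

  H_0: rank C_0 − rank ∂_1 = 4 − 3 = 1, and the invariant factors of ∂_1 are all 1, so H_0 = Z.
  H_1: rank ker ∂_1 − rank ∂_2 = (4 − 3) − 0 = 1, and there is no ∂_2, so H_1 = Z.

(K is a triangulation of the circle S^1.)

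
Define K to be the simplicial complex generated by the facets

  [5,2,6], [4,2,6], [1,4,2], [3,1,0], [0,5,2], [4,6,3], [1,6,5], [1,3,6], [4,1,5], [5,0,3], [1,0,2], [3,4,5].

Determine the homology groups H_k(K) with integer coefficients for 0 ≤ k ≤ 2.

H_0 = Z,  H_1 = Z_2,  H_2 = 0.

Order the vertices as 0 < 1 < 2 < 3 < 4 < 5 < 6. Listing each simplex with vertices in this order, K has dimension 2 with simplices:

  0-simplices (7): [0], [1], [2], [3], [4], [5], [6]
  1-simplices (18): [0,1], [0,2], [0,3], [0,5], [1,2], [1,3], [1,4], [1,5], [1,6], [2,4], [2,5], [2,6], [3,4], [3,5], [3,6], [4,5], [4,6], [5,6]
  2-simplices (12): [0,1,2], [0,1,3], [0,2,5], [0,3,5], [1,2,4], [1,3,6], [1,4,5], [1,5,6], [2,4,6], [2,5,6], [3,4,5], [3,4,6]

Hence C_0 ≅ Z^7, C_1 ≅ Z^18, C_2 ≅ Z^12.

The boundary map ∂_1: C_1 → C_0 maps an edge to its endpoints' difference, ∂[p,q] = q − p. For instance
  ∂[1,6] = [6] − [1].
The resulting 7×18 matrix has rank 6, and its Smith normal form has invariant factors (1,1,1,1,1,1).

∂_2: C_2 → C_1 maps a triangle to the signed sum of its edges. For instance
  ∂[0,2,5] = [2,5] − [0,5] + [0,2],
  ∂[2,5,6] = [5,6] − [2,6] + [2,5].
As a 18×12 matrix over Z this has rank 12, with invariant factors (1,1,1,1,1,1,1,1,1,1,1,2).

Computing H_k = (kernel of ∂_k) / (image of ∂_{k+1}):

  H_0: rank C_0 − rank ∂_1 = 7 − 6 = 1, and the invariant factors of ∂_1 are all 1, so H_0 = Z.
  H_1: rank ker ∂_1 − rank ∂_2 = (18 − 6) − 12 = 0, and ∂_2 has invariant factor 2 > 1, so H_1 = Z_2.
  H_2: rank ker ∂_2 − rank ∂_3 = (12 − 12) − 0 = 0, and there is no ∂_3, so H_2 = 0.

As a check, the Euler characteristic is 7 − 18 + 12 = 1, which agrees with 1 − 0 + 0 = 1.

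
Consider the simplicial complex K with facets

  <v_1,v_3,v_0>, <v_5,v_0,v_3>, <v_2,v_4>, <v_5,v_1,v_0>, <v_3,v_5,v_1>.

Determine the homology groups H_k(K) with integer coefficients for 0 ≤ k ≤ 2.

K has 6 vertices, 7 edges, 4 triangles.
rank ∂_0 = 0, rank ∂_1 = 4 ⇒ b_0 = 6 − 0 − 4 = 2; all invariant factors of ∂_1 are 1 so no torsion. So H_0 ≅ Z^2.
rank ∂_1 = 4, rank ∂_2 = 3 ⇒ b_1 = 7 − 4 − 3 = 0; all invariant factors of ∂_2 are 1 so no torsion. So H_1 ≅ 0.
rank ∂_2 = 3, rank ∂_3 = 0 ⇒ b_2 = 4 − 3 − 0 = 1. So H_2 ≅ Z.

H_0 ≅ Z^2,  H_1 = 0,  H_2 ≅ Z.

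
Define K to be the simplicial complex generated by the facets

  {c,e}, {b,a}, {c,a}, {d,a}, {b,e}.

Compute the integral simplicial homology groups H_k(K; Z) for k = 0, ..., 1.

H_0 = Z,  H_1 = Z.

K has 5 vertices, 5 edges.
rank ∂_0 = 0, rank ∂_1 = 4 ⇒ b_0 = 5 − 0 − 4 = 1; all invariant factors of ∂_1 are 1 so no torsion. So H_0 ≅ Z.
rank ∂_1 = 4, rank ∂_2 = 0 ⇒ b_1 = 5 − 4 − 0 = 1. So H_1 ≅ Z.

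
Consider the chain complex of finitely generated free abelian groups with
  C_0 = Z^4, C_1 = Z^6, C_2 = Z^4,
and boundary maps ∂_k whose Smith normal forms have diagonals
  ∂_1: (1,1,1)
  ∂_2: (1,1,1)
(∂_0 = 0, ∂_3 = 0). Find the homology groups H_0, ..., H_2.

H_0: b_0 = 4 − 0 − 3 = 1; torsion from ∂_1 factors > 1: none. So H_0 ≅ Z.
H_1: b_1 = 6 − 3 − 3 = 0; torsion from ∂_2 factors > 1: none. So H_1 ≅ 0.
H_2: b_2 = 4 − 3 − 0 = 1; torsion from ∂_3 factors > 1: none. So H_2 ≅ Z.

H_0 ≅ Z,  H_1 = 0,  H_2 ≅ Z.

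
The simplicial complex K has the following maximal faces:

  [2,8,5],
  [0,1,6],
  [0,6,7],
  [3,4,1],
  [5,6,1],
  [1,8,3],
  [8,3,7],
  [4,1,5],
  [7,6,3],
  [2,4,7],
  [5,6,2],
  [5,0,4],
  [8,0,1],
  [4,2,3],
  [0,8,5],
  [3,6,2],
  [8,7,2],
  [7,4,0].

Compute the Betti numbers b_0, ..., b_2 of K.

b_0 = 1, b_1 = 1, b_2 = 0.

K has 9 vertices, 27 edges, 18 triangles.
rank ∂_0 = 0, rank ∂_1 = 8 ⇒ b_0 = 9 − 0 − 8 = 1; all invariant factors of ∂_1 are 1 so no torsion. So H_0 ≅ Z.
rank ∂_1 = 8, rank ∂_2 = 18 ⇒ b_1 = 27 − 8 − 18 = 1; ∂_2 has invariant factor(s) [2] giving torsion. So H_1 ≅ Z ⊕ Z/2.
rank ∂_2 = 18, rank ∂_3 = 0 ⇒ b_2 = 18 − 18 − 0 = 0. So H_2 ≅ 0.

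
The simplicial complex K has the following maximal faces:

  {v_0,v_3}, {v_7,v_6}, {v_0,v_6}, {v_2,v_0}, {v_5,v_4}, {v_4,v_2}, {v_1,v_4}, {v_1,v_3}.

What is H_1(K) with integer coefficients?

Order the vertices as v_0 < v_1 < v_2 < v_3 < v_4 < v_5 < v_6 < v_7. Listing each simplex with vertices in this order, K has dimension 1 with simplices:

  0-simplices (8): [v_0], [v_1], [v_2], [v_3], [v_4], [v_5], [v_6], [v_7]
  1-simplices (8): [v_0,v_2], [v_0,v_3], [v_0,v_6], [v_1,v_3], [v_1,v_4], [v_2,v_4], [v_4,v_5], [v_6,v_7]

giving chain groups C_0 ≅ Z^8, C_1 ≅ Z^8.

Boundary ∂_1: C_1 → C_0 is given by ∂[p,q] = [q] − [p]. For instance
  ∂[v_4,v_5] = [v_5] − [v_4].
This gives a 8×8 integer matrix of rank 7; reducing to Smith normal form yields diagonal entries (1,1,1,1,1,1,1).

From H_k ≅ ker(∂_k) / im(∂_{k+1}) we obtain:

  H_1: rank ker ∂_1 − rank ∂_2 = (8 − 7) − 0 = 1, and there is no ∂_2, so H_1 ≅ Z.

H_1 ≅ Z.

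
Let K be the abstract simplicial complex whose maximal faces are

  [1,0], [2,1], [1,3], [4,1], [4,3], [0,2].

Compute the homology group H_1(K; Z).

H_1 ≅ Z^2.

K has 5 vertices, 6 edges.
rank ∂_1 = 4, rank ∂_2 = 0 ⇒ b_1 = 6 − 4 − 0 = 2. So H_1 ≅ Z^2.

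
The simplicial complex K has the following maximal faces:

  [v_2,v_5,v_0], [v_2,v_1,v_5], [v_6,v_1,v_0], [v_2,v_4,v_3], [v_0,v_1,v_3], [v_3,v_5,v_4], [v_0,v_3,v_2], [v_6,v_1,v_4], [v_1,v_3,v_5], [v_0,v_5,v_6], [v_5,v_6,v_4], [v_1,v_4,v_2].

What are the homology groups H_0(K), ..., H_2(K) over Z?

Take the total order v_0 < v_1 < v_2 < v_3 < v_4 < v_5 < v_6 on the vertex set. Then K (dimension 2) consists of the simplices:

  0-simplices (7): [v_0], [v_1], [v_2], [v_3], [v_4], [v_5], [v_6]
  1-simplices (18): (18 of them)
  2-simplices (12): (12 of them)

Hence C_0 ≅ Z^7, C_1 ≅ Z^18, C_2 ≅ Z^12.

Boundary ∂_1: C_1 → C_0 maps an edge to its endpoints' difference, ∂[p,q] = q − p.
The resulting 7×18 matrix has rank 6, and its Smith normal form has invariant factors (1,1,1,1,1,1).

∂_2: C_2 → C_1 sends each 2-simplex [p,q,r] to [q,r] − [p,r] + [p,q]. For instance
  ∂[v_3,v_4,v_5] = [v_4,v_5] − [v_3,v_5] + [v_3,v_4],
  ∂[v_0,v_2,v_5] = [v_2,v_5] − [v_0,v_5] + [v_0,v_2].
The resulting 18×12 matrix has rank 12, and its Smith normal form has invariant factors (1,1,1,1,1,1,1,1,1,1,1,2).

Computing H_k = (kernel of ∂_k) / (image of ∂_{k+1}):

  H_0: rank C_0 − rank ∂_1 = 7 − 6 = 1, and the invariant factors of ∂_1 are all 1, so H_0 = Z.
  H_1: rank ker ∂_1 − rank ∂_2 = (18 − 6) − 12 = 0, and ∂_2 has invariant factor 2 > 1, so H_1 = Z/2Z.
  H_2: rank ker ∂_2 − rank ∂_3 = (12 − 12) − 0 = 0, and there is no ∂_3, so H_2 = 0.

H_0 ≅ Z,  H_1 ≅ Z/2Z,  H_2 = 0.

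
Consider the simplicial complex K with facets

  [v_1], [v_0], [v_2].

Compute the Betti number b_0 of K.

We work with the vertex ordering v_0 < v_1 < v_2. The simplices of K, each written with vertices in increasing order, are:

  0-simplices (3): [v_0], [v_1], [v_2]

giving chain groups C_0 ≅ Z^3.

Computing H_k = (kernel of ∂_k) / (image of ∂_{k+1}):

  H_0: rank C_0 − rank ∂_1 = 3 − 0 = 3, and there is no ∂_1, so H_0 = Z^3.

(K is a triangulation of a set of 3 points.)

Hence the Betti numbers are b_0 = 3.

b_0 = 3.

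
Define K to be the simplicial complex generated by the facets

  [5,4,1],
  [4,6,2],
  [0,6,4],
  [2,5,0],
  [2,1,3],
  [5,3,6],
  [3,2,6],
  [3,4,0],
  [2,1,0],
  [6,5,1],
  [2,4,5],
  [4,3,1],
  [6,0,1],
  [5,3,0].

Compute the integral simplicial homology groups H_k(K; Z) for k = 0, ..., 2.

K has 7 vertices, 21 edges, 14 triangles.
rank ∂_0 = 0, rank ∂_1 = 6 ⇒ b_0 = 7 − 0 − 6 = 1; all invariant factors of ∂_1 are 1 so no torsion. So H_0 ≅ Z.
rank ∂_1 = 6, rank ∂_2 = 13 ⇒ b_1 = 21 − 6 − 13 = 2; all invariant factors of ∂_2 are 1 so no torsion. So H_1 ≅ Z^2.
rank ∂_2 = 13, rank ∂_3 = 0 ⇒ b_2 = 14 − 13 − 0 = 1. So H_2 ≅ Z.

H_0 ≅ Z,  H_1 ≅ Z^2,  H_2 ≅ Z.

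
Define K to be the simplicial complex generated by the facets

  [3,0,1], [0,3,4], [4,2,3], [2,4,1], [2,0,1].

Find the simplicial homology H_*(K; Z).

H_0 = Z,  H_1 = Z,  H_2 = 0.

K has 5 vertices, 10 edges, 5 triangles.
rank ∂_0 = 0, rank ∂_1 = 4 ⇒ b_0 = 5 − 0 − 4 = 1; all invariant factors of ∂_1 are 1 so no torsion. So H_0 ≅ Z.
rank ∂_1 = 4, rank ∂_2 = 5 ⇒ b_1 = 10 − 4 − 5 = 1; all invariant factors of ∂_2 are 1 so no torsion. So H_1 ≅ Z.
rank ∂_2 = 5, rank ∂_3 = 0 ⇒ b_2 = 5 − 5 − 0 = 0. So H_2 ≅ 0.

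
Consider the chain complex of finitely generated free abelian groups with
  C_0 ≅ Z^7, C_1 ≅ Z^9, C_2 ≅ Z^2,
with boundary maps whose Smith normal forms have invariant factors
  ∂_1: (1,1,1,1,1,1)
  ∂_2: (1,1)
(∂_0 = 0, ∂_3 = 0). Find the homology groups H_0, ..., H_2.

H_0 ≅ Z,  H_1 ≅ Z,  H_2 = 0.

H_0: b_0 = 7 − 0 − 6 = 1; torsion from ∂_1 factors > 1: none. So H_0 ≅ Z.
H_1: b_1 = 9 − 6 − 2 = 1; torsion from ∂_2 factors > 1: none. So H_1 ≅ Z.
H_2: b_2 = 2 − 2 − 0 = 0; torsion from ∂_3 factors > 1: none. So H_2 ≅ 0.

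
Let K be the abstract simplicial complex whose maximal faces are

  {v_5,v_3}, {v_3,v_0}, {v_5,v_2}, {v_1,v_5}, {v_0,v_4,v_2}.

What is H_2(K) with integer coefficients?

H_2 = 0.

K has 6 vertices, 7 edges, 1 triangle.
rank ∂_2 = 1, rank ∂_3 = 0 ⇒ b_2 = 1 − 1 − 0 = 0. So H_2 ≅ 0.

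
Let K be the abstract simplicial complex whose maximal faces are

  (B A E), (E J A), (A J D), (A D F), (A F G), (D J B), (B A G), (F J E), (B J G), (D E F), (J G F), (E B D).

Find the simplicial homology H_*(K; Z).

Order the vertices as A < B < D < E < F < G < J. Listing each simplex with vertices in this order, K has dimension 2 with simplices:

  0-simplices (7): A, B, D, E, F, G, J
  1-simplices (18): AB, AD, AE, AF, AG, AJ, BD, BE, BG, BJ, DE, DF, DJ, EF, EJ, FG, FJ, GJ
  2-simplices (12): ABE, ABG, ADF, ADJ, AEJ, AFG, BDE, BDJ, BGJ, DEF, EFJ, FGJ

Hence C_0 ≅ Z^7, C_1 ≅ Z^18, C_2 ≅ Z^12.

∂_1: C_1 → C_0 is given by ∂[p,q] = [q] − [p]. For instance
  ∂EF = F − E.
The 7×18 boundary matrix has rank 6 and Smith normal form diag(1,1,1,1,1,1).

∂_2: C_2 → C_1 acts by ∂[p,q,r] = [q,r] − [p,r] + [p,q]. For instance
  ∂ADJ = DJ − AJ + AD,
  ∂AFG = FG − AG + AF.
As a 18×12 matrix over Z this has rank 12, with invariant factors (1,1,1,1,1,1,1,1,1,1,1,2).

Now H_k = ker ∂_k / im ∂_{k+1}, so:

  H_0: rank C_0 − rank ∂_1 = 7 − 6 = 1, and the invariant factors of ∂_1 are all 1, so H_0 ≅ Z.
  H_1: rank ker ∂_1 − rank ∂_2 = (18 − 6) − 12 = 0, and ∂_2 has invariant factor 2 > 1, so H_1 ≅ Z/2.
  H_2: rank ker ∂_2 − rank ∂_3 = (12 − 12) − 0 = 0, and there is no ∂_3, so H_2 ≅ 0.

As a check, the Euler characteristic is 7 − 18 + 12 = 1, which agrees with 1 − 0 + 0 = 1.
(K is a triangulation of the real projective plane RP^2.)

H_0 ≅ Z,  H_1 ≅ Z/2,  H_2 = 0.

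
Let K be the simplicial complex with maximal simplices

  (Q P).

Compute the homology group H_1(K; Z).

H_1 ≅ 0.

Fix the vertex order P < Q and write every simplex with vertices in increasing order. Then dim K = 1 and the simplices of K are:

  0-simplices (2): P, Q
  1-simplices (1): PQ

Hence C_0 ≅ Z^2, C_1 ≅ Z^1.

The boundary map ∂_1: C_1 → C_0 is given by ∂[p,q] = [q] − [p].
As a 2×1 matrix over Z this has rank 1, with invariant factors (1).

Now H_k = ker ∂_k / im ∂_{k+1}, so:

  H_1: rank ker ∂_1 − rank ∂_2 = (1 − 1) − 0 = 0, and there is no ∂_2, so H_1 ≅ 0.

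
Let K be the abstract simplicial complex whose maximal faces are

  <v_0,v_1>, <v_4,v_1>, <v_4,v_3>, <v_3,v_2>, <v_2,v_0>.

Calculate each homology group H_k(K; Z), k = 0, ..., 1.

Take the total order v_0 < v_1 < v_2 < v_3 < v_4 on the vertex set. Then K (dimension 1) consists of the simplices:

  0-simplices (5): [v_0], [v_1], [v_2], [v_3], [v_4]
  1-simplices (5): [v_0,v_1], [v_0,v_2], [v_1,v_4], [v_2,v_3], [v_3,v_4]

Hence C_0 ≅ Z^5, C_1 ≅ Z^5.

Boundary ∂_1: C_1 → C_0 is given by ∂[p,q] = [q] − [p].
The resulting 5×5 matrix has rank 4, and its Smith normal form has invariant factors (1,1,1,1).

Now H_k = ker ∂_k / im ∂_{k+1}, so:

  H_0: rank C_0 − rank ∂_1 = 5 − 4 = 1, and the invariant factors of ∂_1 are all 1, so H_0 = Z.
  H_1: rank ker ∂_1 − rank ∂_2 = (5 − 4) − 0 = 1, and there is no ∂_2, so H_1 = Z.

(K is a triangulation of the circle S^1.)

H_0 ≅ Z,  H_1 ≅ Z.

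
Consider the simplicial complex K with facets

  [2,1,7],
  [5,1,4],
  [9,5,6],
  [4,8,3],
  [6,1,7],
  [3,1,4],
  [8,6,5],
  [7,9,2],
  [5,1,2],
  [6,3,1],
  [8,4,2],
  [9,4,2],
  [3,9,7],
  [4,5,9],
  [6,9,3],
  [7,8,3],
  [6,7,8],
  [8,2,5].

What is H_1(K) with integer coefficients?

H_1 = Z ⊕ Z/2.

K has 9 vertices, 27 edges, 18 triangles.
rank ∂_1 = 8, rank ∂_2 = 18 ⇒ b_1 = 27 − 8 − 18 = 1; ∂_2 has invariant factor(s) [2] giving torsion. So H_1 ≅ Z ⊕ Z/2.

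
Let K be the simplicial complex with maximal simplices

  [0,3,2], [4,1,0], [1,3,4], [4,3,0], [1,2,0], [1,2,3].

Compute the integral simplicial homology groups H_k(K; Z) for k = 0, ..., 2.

H_0 = Z,  H_1 = 0,  H_2 = Z.

Take the total order 0 < 1 < 2 < 3 < 4 on the vertex set. Then K (dimension 2) consists of the simplices:

  0-simplices (5): [0], [1], [2], [3], [4]
  1-simplices (9): [0,1], [0,2], [0,3], [0,4], [1,2], [1,3], [1,4], [2,3], [3,4]
  2-simplices (6): [0,1,2], [0,1,4], [0,2,3], [0,3,4], [1,2,3], [1,3,4]

Hence C_0 ≅ Z^5, C_1 ≅ Z^9, C_2 ≅ Z^6.

The boundary map ∂_1: C_1 → C_0 is given by ∂[p,q] = [q] − [p]. For instance
  ∂[0,1] = [1] − [0].
The 5×9 boundary matrix has rank 4 and Smith normal form diag(1,1,1,1).

∂_2: C_2 → C_1 maps a triangle to the signed sum of its edges. For instance
  ∂[0,3,4] = [3,4] − [0,4] + [0,3],
  ∂[0,1,4] = [1,4] − [0,4] + [0,1].
This gives a 9×6 integer matrix of rank 5; reducing to Smith normal form yields diagonal entries (1,1,1,1,1).

Computing H_k = (kernel of ∂_k) / (image of ∂_{k+1}):

  H_0: rank C_0 − rank ∂_1 = 5 − 4 = 1, and the invariant factors of ∂_1 are all 1, so H_0 = Z.
  H_1: rank ker ∂_1 − rank ∂_2 = (9 − 4) − 5 = 0, and the invariant factors of ∂_2 are all 1, so H_1 = 0.
  H_2: rank ker ∂_2 − rank ∂_3 = (6 − 5) − 0 = 1, and there is no ∂_3, so H_2 = Z.

As a check, the Euler characteristic is 5 − 9 + 6 = 2, which agrees with 1 − 0 + 1 = 2.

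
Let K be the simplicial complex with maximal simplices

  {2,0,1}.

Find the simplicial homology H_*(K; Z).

H_0 = Z,  H_1 = 0,  H_2 = 0.

We work with the vertex ordering 0 < 1 < 2. The simplices of K, each written with vertices in increasing order, are:

  0-simplices (3): [0], [1], [2]
  1-simplices (3): [0,1], [0,2], [1,2]
  2-simplices (1): [0,1,2]

giving chain groups C_0 ≅ Z^3, C_1 ≅ Z^3, C_2 ≅ Z^1.

∂_1: C_1 → C_0 sends each edge [p,q] (with p < q) to q − p. For instance
  ∂[0,1] = [1] − [0].
The resulting 3×3 matrix has rank 2, and its Smith normal form has invariant factors (1,1).

Boundary ∂_2: C_2 → C_1 acts by ∂[p,q,r] = [q,r] − [p,r] + [p,q]. For instance
  ∂[0,1,2] = [1,2] − [0,2] + [0,1].
This gives a 3×1 integer matrix of rank 1; reducing to Smith normal form yields diagonal entries (1).

From H_k ≅ ker(∂_k) / im(∂_{k+1}) we obtain:

  H_0: rank C_0 − rank ∂_1 = 3 − 2 = 1, and the invariant factors of ∂_1 are all 1, so H_0 ≅ Z.
  H_1: rank ker ∂_1 − rank ∂_2 = (3 − 2) − 1 = 0, and the invariant factors of ∂_2 are all 1, so H_1 ≅ 0.
  H_2: rank ker ∂_2 − rank ∂_3 = (1 − 1) − 0 = 0, and there is no ∂_3, so H_2 ≅ 0.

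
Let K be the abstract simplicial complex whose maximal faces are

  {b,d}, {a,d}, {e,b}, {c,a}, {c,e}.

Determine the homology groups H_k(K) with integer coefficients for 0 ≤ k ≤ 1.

H_0 = Z,  H_1 = Z.

Fix the vertex order a < b < c < d < e and write every simplex with vertices in increasing order. Then dim K = 1 and the simplices of K are:

  0-simplices (5): a, b, c, d, e
  1-simplices (5): ac, ad, bd, be, ce

so the chain groups are C_0 ≅ Z^5, C_1 ≅ Z^5.

∂_1: C_1 → C_0 sends each edge [p,q] (with p < q) to q − p. For instance
  ∂be = e − b.
As a 5×5 matrix over Z this has rank 4, with invariant factors (1,1,1,1).

Computing H_k = (kernel of ∂_k) / (image of ∂_{k+1}):

  H_0: rank C_0 − rank ∂_1 = 5 − 4 = 1, and the invariant factors of ∂_1 are all 1, so H_0 = Z.
  H_1: rank ker ∂_1 − rank ∂_2 = (5 − 4) − 0 = 1, and there is no ∂_2, so H_1 = Z.

As a check, the Euler characteristic is 5 − 5 = 0, which agrees with 1 − 1 = 0.
(K is a triangulation of the circle S^1.)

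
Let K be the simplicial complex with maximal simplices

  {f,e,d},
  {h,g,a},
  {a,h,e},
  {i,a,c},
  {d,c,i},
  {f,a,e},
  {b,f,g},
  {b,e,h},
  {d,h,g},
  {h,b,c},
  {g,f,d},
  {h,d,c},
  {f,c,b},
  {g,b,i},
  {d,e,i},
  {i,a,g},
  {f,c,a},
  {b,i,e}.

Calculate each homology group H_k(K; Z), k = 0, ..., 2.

H_0 = Z,  H_1 = Z^2,  H_2 = Z.

We work with the vertex ordering a < b < c < d < e < f < g < h < i. The simplices of K, each written with vertices in increasing order, are:

  0-simplices (9): a, b, c, d, e, f, g, h, i
  1-simplices (27): ac, ae, af, ag, ah, ai, bc, be, bf, bg, bh, bi, cd, cf, ch, ci, de, df, dg, dh, di, ef, eh, ei, fg, gh, gi
  2-simplices (18): acf, aci, aef, aeh, agh, agi, bcf, bch, beh, bei, bfg, bgi, cdh, cdi, def, dei, dfg, dgh

so the chain groups are C_0 ≅ Z^9, C_1 ≅ Z^27, C_2 ≅ Z^18.

The boundary map ∂_1: C_1 → C_0 sends each edge [p,q] (with p < q) to q − p.
This gives a 9×27 integer matrix of rank 8; reducing to Smith normal form yields diagonal entries (1,1,1,1,1,1,1,1).

The boundary map ∂_2: C_2 → C_1 acts by ∂[p,q,r] = [q,r] − [p,r] + [p,q]. For instance
  ∂acf = cf − af + ac,
  ∂aef = ef − af + ae.
The 27×18 boundary matrix has rank 17 and Smith normal form diag(1,1,1,1,1,1,1,1,1,1,1,1,1,1,1,1,1).

Computing H_k = (kernel of ∂_k) / (image of ∂_{k+1}):

  H_0: rank C_0 − rank ∂_1 = 9 − 8 = 1, and the invariant factors of ∂_1 are all 1, so H_0 ≅ Z.
  H_1: rank ker ∂_1 − rank ∂_2 = (27 − 8) − 17 = 2, and the invariant factors of ∂_2 are all 1, so H_1 ≅ Z^2.
  H_2: rank ker ∂_2 − rank ∂_3 = (18 − 17) − 0 = 1, and there is no ∂_3, so H_2 ≅ Z.

As a check, the Euler characteristic is 9 − 27 + 18 = 0, which agrees with 1 − 2 + 1 = 0.
(K is a triangulation of the torus T^2.)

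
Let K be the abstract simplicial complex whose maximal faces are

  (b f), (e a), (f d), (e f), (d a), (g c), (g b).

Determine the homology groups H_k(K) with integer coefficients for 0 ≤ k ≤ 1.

H_0 = Z,  H_1 = Z.

Fix the vertex order a < b < c < d < e < f < g and write every simplex with vertices in increasing order. Then dim K = 1 and the simplices of K are:

  0-simplices (7): a, b, c, d, e, f, g
  1-simplices (7): ad, ae, bf, bg, cg, df, ef

so the chain groups are C_0 ≅ Z^7, C_1 ≅ Z^7.

∂_1: C_1 → C_0 maps an edge to its endpoints' difference, ∂[p,q] = q − p. For instance
  ∂ae = e − a.
This gives a 7×7 integer matrix of rank 6; reducing to Smith normal form yields diagonal entries (1,1,1,1,1,1).

Computing H_k = (kernel of ∂_k) / (image of ∂_{k+1}):

  H_0: rank C_0 − rank ∂_1 = 7 − 6 = 1, and the invariant factors of ∂_1 are all 1, so H_0 ≅ Z.
  H_1: rank ker ∂_1 − rank ∂_2 = (7 − 6) − 0 = 1, and there is no ∂_2, so H_1 ≅ Z.

As a check, the Euler characteristic is 7 − 7 = 0, which agrees with 1 − 1 = 0.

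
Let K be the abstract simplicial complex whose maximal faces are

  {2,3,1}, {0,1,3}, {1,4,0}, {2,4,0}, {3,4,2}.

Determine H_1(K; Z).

H_1 ≅ Z.

Fix the vertex order 0 < 1 < 2 < 3 < 4 and write every simplex with vertices in increasing order. Then dim K = 2 and the simplices of K are:

  0-simplices (5): [0], [1], [2], [3], [4]
  1-simplices (10): [0,1], [0,2], [0,3], [0,4], [1,2], [1,3], [1,4], [2,3], [2,4], [3,4]
  2-simplices (5): [0,1,3], [0,1,4], [0,2,4], [1,2,3], [2,3,4]

Hence C_0 ≅ Z^5, C_1 ≅ Z^10, C_2 ≅ Z^5.

Boundary ∂_1: C_1 → C_0 sends each edge [p,q] (with p < q) to q − p. For instance
  ∂[0,4] = [4] − [0].
The 5×10 boundary matrix has rank 4 and Smith normal form diag(1,1,1,1).

∂_2: C_2 → C_1 sends each 2-simplex [p,q,r] to [q,r] − [p,r] + [p,q]. For instance
  ∂[0,1,3] = [1,3] − [0,3] + [0,1],
  ∂[0,1,4] = [1,4] − [0,4] + [0,1].
The resulting 10×5 matrix has rank 5, and its Smith normal form has invariant factors (1,1,1,1,1).

Now H_k = ker ∂_k / im ∂_{k+1}, so:

  H_1: rank ker ∂_1 − rank ∂_2 = (10 − 4) − 5 = 1, and the invariant factors of ∂_2 are all 1, so H_1 ≅ Z.

(K is a triangulation of the Möbius band.)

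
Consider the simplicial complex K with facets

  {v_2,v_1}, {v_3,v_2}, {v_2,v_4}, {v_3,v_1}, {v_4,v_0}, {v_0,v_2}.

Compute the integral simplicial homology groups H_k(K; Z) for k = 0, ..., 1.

H_0 ≅ Z,  H_1 ≅ Z^2.

Fix the vertex order v_0 < v_1 < v_2 < v_3 < v_4 and write every simplex with vertices in increasing order. Then dim K = 1 and the simplices of K are:

  0-simplices (5): [v_0], [v_1], [v_2], [v_3], [v_4]
  1-simplices (6): [v_0,v_2], [v_0,v_4], [v_1,v_2], [v_1,v_3], [v_2,v_3], [v_2,v_4]

so the chain groups are C_0 ≅ Z^5, C_1 ≅ Z^6.

∂_1: C_1 → C_0 maps an edge to its endpoints' difference, ∂[p,q] = q − p.
As a 5×6 matrix over Z this has rank 4, with invariant factors (1,1,1,1).

Reading off H_k = ker ∂_k / im ∂_{k+1}:

  H_0: rank C_0 − rank ∂_1 = 5 − 4 = 1, and the invariant factors of ∂_1 are all 1, so H_0 = Z.
  H_1: rank ker ∂_1 − rank ∂_2 = (6 − 4) − 0 = 2, and there is no ∂_2, so H_1 = Z^2.

(K is a triangulation of a wedge of 2 circles.)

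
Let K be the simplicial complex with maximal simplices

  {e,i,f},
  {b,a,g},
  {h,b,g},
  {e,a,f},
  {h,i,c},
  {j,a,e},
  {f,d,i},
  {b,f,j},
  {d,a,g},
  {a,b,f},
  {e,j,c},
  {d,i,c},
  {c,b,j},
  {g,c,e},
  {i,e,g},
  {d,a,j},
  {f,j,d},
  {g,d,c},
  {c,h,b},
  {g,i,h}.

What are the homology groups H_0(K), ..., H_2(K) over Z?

H_0 = Z,  H_1 = Z ⊕ Z/2Z,  H_2 = 0.

K has 10 vertices, 30 edges, 20 triangles.
rank ∂_0 = 0, rank ∂_1 = 9 ⇒ b_0 = 10 − 0 − 9 = 1; all invariant factors of ∂_1 are 1 so no torsion. So H_0 = Z.
rank ∂_1 = 9, rank ∂_2 = 20 ⇒ b_1 = 30 − 9 − 20 = 1; ∂_2 has invariant factor(s) [2] giving torsion. So H_1 = Z ⊕ Z/2Z.
rank ∂_2 = 20, rank ∂_3 = 0 ⇒ b_2 = 20 − 20 − 0 = 0. So H_2 = 0.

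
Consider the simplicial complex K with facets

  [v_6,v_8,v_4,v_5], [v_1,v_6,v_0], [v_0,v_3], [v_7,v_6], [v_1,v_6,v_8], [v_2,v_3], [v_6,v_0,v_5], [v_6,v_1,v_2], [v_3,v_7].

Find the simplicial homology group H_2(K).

We work with the vertex ordering v_0 < v_1 < v_2 < v_3 < v_4 < v_5 < v_6 < v_7 < v_8. The simplices of K, each written with vertices in increasing order, are:

  0-simplices (9): [v_0], [v_1], [v_2], [v_3], [v_4], [v_5], [v_6], [v_7], [v_8]
  1-simplices (17): (17 of them)
  2-simplices (8): [v_0,v_1,v_6], [v_0,v_5,v_6], [v_1,v_2,v_6], [v_1,v_6,v_8], [v_4,v_5,v_6], [v_4,v_5,v_8], [v_4,v_6,v_8], [v_5,v_6,v_8]
  3-simplices (1): [v_4,v_5,v_6,v_8]

Hence C_0 ≅ Z^9, C_1 ≅ Z^17, C_2 ≅ Z^8, C_3 ≅ Z^1.

The boundary map ∂_1: C_1 → C_0 maps an edge to its endpoints' difference, ∂[p,q] = q − p. For instance
  ∂[v_0,v_5] = [v_5] − [v_0].
This gives a 9×17 integer matrix of rank 8; reducing to Smith normal form yields diagonal entries (1,1,1,1,1,1,1,1).

Boundary ∂_2: C_2 → C_1 maps a triangle to the signed sum of its edges. For instance
  ∂[v_5,v_6,v_8] = [v_6,v_8] − [v_5,v_8] + [v_5,v_6],
  ∂[v_0,v_1,v_6] = [v_1,v_6] − [v_0,v_6] + [v_0,v_1].
As a 17×8 matrix over Z this has rank 7, with invariant factors (1,1,1,1,1,1,1).

Boundary ∂_3: C_3 → C_2 sends each 3-simplex σ to the alternating sum Σ_i (−1)^i (σ with its i-th vertex removed). For instance
  ∂[v_4,v_5,v_6,v_8] = [v_5,v_6,v_8] − [v_4,v_6,v_8] + [v_4,v_5,v_8] − [v_4,v_5,v_6].
The 8×1 boundary matrix has rank 1 and Smith normal form diag(1).

Reading off H_k = ker ∂_k / im ∂_{k+1}:

  H_2: rank ker ∂_2 − rank ∂_3 = (8 − 7) − 1 = 0, and the invariant factors of ∂_3 are all 1, so H_2 ≅ 0.

H_2 ≅ 0.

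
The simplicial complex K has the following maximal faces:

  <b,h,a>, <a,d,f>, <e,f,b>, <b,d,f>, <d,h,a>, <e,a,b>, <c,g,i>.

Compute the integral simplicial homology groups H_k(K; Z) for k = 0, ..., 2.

H_0 ≅ Z^2,  H_1 ≅ Z,  H_2 = 0.

Fix the vertex order a < b < c < d < e < f < g < h < i and write every simplex with vertices in increasing order. Then dim K = 2 and the simplices of K are:

  0-simplices (9): a, b, c, d, e, f, g, h, i
  1-simplices (15): ab, ad, ae, af, ah, bd, be, bf, bh, cg, ci, df, dh, ef, gi
  2-simplices (7): abe, abh, adf, adh, bdf, bef, cgi

so the chain groups are C_0 ≅ Z^9, C_1 ≅ Z^15, C_2 ≅ Z^7.

The boundary map ∂_1: C_1 → C_0 is given by ∂[p,q] = [q] − [p].
As a 9×15 matrix over Z this has rank 7, with invariant factors (1,1,1,1,1,1,1).

The boundary map ∂_2: C_2 → C_1 acts by ∂[p,q,r] = [q,r] − [p,r] + [p,q]. For instance
  ∂adh = dh − ah + ad,
  ∂cgi = gi − ci + cg.
The resulting 15×7 matrix has rank 7, and its Smith normal form has invariant factors (1,1,1,1,1,1,1).

From H_k ≅ ker(∂_k) / im(∂_{k+1}) we obtain:

  H_0: rank C_0 − rank ∂_1 = 9 − 7 = 2, and the invariant factors of ∂_1 are all 1, so H_0 = Z^2.
  H_1: rank ker ∂_1 − rank ∂_2 = (15 − 7) − 7 = 1, and the invariant factors of ∂_2 are all 1, so H_1 = Z.
  H_2: rank ker ∂_2 − rank ∂_3 = (7 − 7) − 0 = 0, and there is no ∂_3, so H_2 = 0.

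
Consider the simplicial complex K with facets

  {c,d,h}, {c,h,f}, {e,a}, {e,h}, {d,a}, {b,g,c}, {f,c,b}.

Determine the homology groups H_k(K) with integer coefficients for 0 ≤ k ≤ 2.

Order the vertices as a < b < c < d < e < f < g < h. Listing each simplex with vertices in this order, K has dimension 2 with simplices:

  0-simplices (8): a, b, c, d, e, f, g, h
  1-simplices (12): ad, ae, bc, bf, bg, cd, cf, cg, ch, dh, eh, fh
  2-simplices (4): bcf, bcg, cdh, cfh

giving chain groups C_0 ≅ Z^8, C_1 ≅ Z^12, C_2 ≅ Z^4.

∂_1: C_1 → C_0 is given by ∂[p,q] = [q] − [p].
As a 8×12 matrix over Z this has rank 7, with invariant factors (1,1,1,1,1,1,1).

∂_2: C_2 → C_1 sends each 2-simplex [p,q,r] to [q,r] − [p,r] + [p,q]. For instance
  ∂bcf = cf − bf + bc,
  ∂bcg = cg − bg + bc.
The resulting 12×4 matrix has rank 4, and its Smith normal form has invariant factors (1,1,1,1).

From H_k ≅ ker(∂_k) / im(∂_{k+1}) we obtain:

  H_0: rank C_0 − rank ∂_1 = 8 − 7 = 1, and the invariant factors of ∂_1 are all 1, so H_0 ≅ Z.
  H_1: rank ker ∂_1 − rank ∂_2 = (12 − 7) − 4 = 1, and the invariant factors of ∂_2 are all 1, so H_1 ≅ Z.
  H_2: rank ker ∂_2 − rank ∂_3 = (4 − 4) − 0 = 0, and there is no ∂_3, so H_2 ≅ 0.

As a check, the Euler characteristic is 8 − 12 + 4 = 0, which agrees with 1 − 1 + 0 = 0.

H_0 ≅ Z,  H_1 ≅ Z,  H_2 = 0.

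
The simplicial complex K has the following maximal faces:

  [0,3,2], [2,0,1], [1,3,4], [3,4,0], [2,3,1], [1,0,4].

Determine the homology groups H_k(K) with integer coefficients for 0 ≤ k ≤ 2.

H_0 ≅ Z,  H_1 = 0,  H_2 ≅ Z.

Take the total order 0 < 1 < 2 < 3 < 4 on the vertex set. Then K (dimension 2) consists of the simplices:

  0-simplices (5): [0], [1], [2], [3], [4]
  1-simplices (9): [0,1], [0,2], [0,3], [0,4], [1,2], [1,3], [1,4], [2,3], [3,4]
  2-simplices (6): [0,1,2], [0,1,4], [0,2,3], [0,3,4], [1,2,3], [1,3,4]

so the chain groups are C_0 ≅ Z^5, C_1 ≅ Z^9, C_2 ≅ Z^6.

∂_1: C_1 → C_0 maps an edge to its endpoints' difference, ∂[p,q] = q − p. For instance
  ∂[3,4] = [4] − [3].
The 5×9 boundary matrix has rank 4 and Smith normal form diag(1,1,1,1).

The boundary map ∂_2: C_2 → C_1 maps a triangle to the signed sum of its edges. For instance
  ∂[0,3,4] = [3,4] − [0,4] + [0,3],
  ∂[0,1,2] = [1,2] − [0,2] + [0,1].
As a 9×6 matrix over Z this has rank 5, with invariant factors (1,1,1,1,1).

Computing H_k = (kernel of ∂_k) / (image of ∂_{k+1}):

  H_0: rank C_0 − rank ∂_1 = 5 − 4 = 1, and the invariant factors of ∂_1 are all 1, so H_0 = Z.
  H_1: rank ker ∂_1 − rank ∂_2 = (9 − 4) − 5 = 0, and the invariant factors of ∂_2 are all 1, so H_1 = 0.
  H_2: rank ker ∂_2 − rank ∂_3 = (6 − 5) − 0 = 1, and there is no ∂_3, so H_2 = Z.

As a check, the Euler characteristic is 5 − 9 + 6 = 2, which agrees with 1 − 0 + 1 = 2.
(K is a triangulation of the 2-sphere S^2.)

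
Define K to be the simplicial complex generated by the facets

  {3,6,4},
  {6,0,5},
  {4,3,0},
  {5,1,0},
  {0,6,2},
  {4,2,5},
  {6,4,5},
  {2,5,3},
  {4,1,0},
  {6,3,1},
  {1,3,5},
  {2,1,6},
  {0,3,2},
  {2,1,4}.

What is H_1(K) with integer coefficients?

H_1 = Z^2.

Order the vertices as 0 < 1 < 2 < 3 < 4 < 5 < 6. Listing each simplex with vertices in this order, K has dimension 2 with simplices:

  0-simplices (7): [0], [1], [2], [3], [4], [5], [6]
  1-simplices (21): [0,1], [0,2], [0,3], [0,4], [0,5], [0,6], [1,2], [1,3], [1,4], [1,5], [1,6], [2,3], [2,4], [2,5], [2,6], [3,4], [3,5], [3,6], [4,5], [4,6], [5,6]
  2-simplices (14): [0,1,4], [0,1,5], [0,2,3], [0,2,6], [0,3,4], [0,5,6], [1,2,4], [1,2,6], [1,3,5], [1,3,6], [2,3,5], [2,4,5], [3,4,6], [4,5,6]

giving chain groups C_0 ≅ Z^7, C_1 ≅ Z^21, C_2 ≅ Z^14.

Boundary ∂_1: C_1 → C_0 is given by ∂[p,q] = [q] − [p]. For instance
  ∂[4,5] = [5] − [4].
The resulting 7×21 matrix has rank 6, and its Smith normal form has invariant factors (1,1,1,1,1,1).

The boundary map ∂_2: C_2 → C_1 maps a triangle to the signed sum of its edges. For instance
  ∂[0,2,6] = [2,6] − [0,6] + [0,2],
  ∂[0,1,4] = [1,4] − [0,4] + [0,1].
The 21×14 boundary matrix has rank 13 and Smith normal form diag(1,1,1,1,1,1,1,1,1,1,1,1,1).

Now H_k = ker ∂_k / im ∂_{k+1}, so:

  H_1: rank ker ∂_1 − rank ∂_2 = (21 − 6) − 13 = 2, and the invariant factors of ∂_2 are all 1, so H_1 ≅ Z^2.

(K is a triangulation of the torus T^2.)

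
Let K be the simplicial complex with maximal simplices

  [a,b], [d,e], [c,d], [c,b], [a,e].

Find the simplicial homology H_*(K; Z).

Fix the vertex order a < b < c < d < e and write every simplex with vertices in increasing order. Then dim K = 1 and the simplices of K are:

  0-simplices (5): a, b, c, d, e
  1-simplices (5): ab, ae, bc, cd, de

Hence C_0 ≅ Z^5, C_1 ≅ Z^5.

The boundary map ∂_1: C_1 → C_0 sends each edge [p,q] (with p < q) to q − p.
The 5×5 boundary matrix has rank 4 and Smith normal form diag(1,1,1,1).

Computing H_k = (kernel of ∂_k) / (image of ∂_{k+1}):

  H_0: rank C_0 − rank ∂_1 = 5 − 4 = 1, and the invariant factors of ∂_1 are all 1, so H_0 = Z.
  H_1: rank ker ∂_1 − rank ∂_2 = (5 − 4) − 0 = 1, and there is no ∂_2, so H_1 = Z.

H_0 = Z,  H_1 = Z.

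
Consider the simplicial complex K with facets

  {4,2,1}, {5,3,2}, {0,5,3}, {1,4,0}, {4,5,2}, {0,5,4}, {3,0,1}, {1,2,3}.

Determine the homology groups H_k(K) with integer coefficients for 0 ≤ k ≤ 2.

H_0 ≅ Z,  H_1 = 0,  H_2 ≅ Z.

Take the total order 0 < 1 < 2 < 3 < 4 < 5 on the vertex set. Then K (dimension 2) consists of the simplices:

  0-simplices (6): [0], [1], [2], [3], [4], [5]
  1-simplices (12): [0,1], [0,3], [0,4], [0,5], [1,2], [1,3], [1,4], [2,3], [2,4], [2,5], [3,5], [4,5]
  2-simplices (8): [0,1,3], [0,1,4], [0,3,5], [0,4,5], [1,2,3], [1,2,4], [2,3,5], [2,4,5]

so the chain groups are C_0 ≅ Z^6, C_1 ≅ Z^12, C_2 ≅ Z^8.

The boundary map ∂_1: C_1 → C_0 sends each edge [p,q] (with p < q) to q − p. For instance
  ∂[1,2] = [2] − [1].
The 6×12 boundary matrix has rank 5 and Smith normal form diag(1,1,1,1,1).

The boundary map ∂_2: C_2 → C_1 sends each 2-simplex [p,q,r] to [q,r] − [p,r] + [p,q]. For instance
  ∂[1,2,3] = [2,3] − [1,3] + [1,2],
  ∂[0,3,5] = [3,5] − [0,5] + [0,3].
The 12×8 boundary matrix has rank 7 and Smith normal form diag(1,1,1,1,1,1,1).

Now H_k = ker ∂_k / im ∂_{k+1}, so:

  H_0: rank C_0 − rank ∂_1 = 6 − 5 = 1, and the invariant factors of ∂_1 are all 1, so H_0 = Z.
  H_1: rank ker ∂_1 − rank ∂_2 = (12 − 5) − 7 = 0, and the invariant factors of ∂_2 are all 1, so H_1 = 0.
  H_2: rank ker ∂_2 − rank ∂_3 = (8 − 7) − 0 = 1, and there is no ∂_3, so H_2 = Z.

As a check, the Euler characteristic is 6 − 12 + 8 = 2, which agrees with 1 − 0 + 1 = 2.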